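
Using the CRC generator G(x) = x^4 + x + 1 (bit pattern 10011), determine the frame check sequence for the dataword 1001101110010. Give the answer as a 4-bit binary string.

Append 4 zeros: 10011011100100000. Divide by 10011 (XOR where the leading bit is 1):
  pos 0: 10011 XOR 10011 = 00000
  pos 6: 11100 XOR 10011 = 01111
  pos 7: 11111 XOR 10011 = 01100
  pos 8: 11000 XOR 10011 = 01011
  pos 9: 10110 XOR 10011 = 00101
  pos 11: 10100 XOR 10011 = 00111
Remainder (last 4 bits) = 1110. This is the CRC / FCS.

1110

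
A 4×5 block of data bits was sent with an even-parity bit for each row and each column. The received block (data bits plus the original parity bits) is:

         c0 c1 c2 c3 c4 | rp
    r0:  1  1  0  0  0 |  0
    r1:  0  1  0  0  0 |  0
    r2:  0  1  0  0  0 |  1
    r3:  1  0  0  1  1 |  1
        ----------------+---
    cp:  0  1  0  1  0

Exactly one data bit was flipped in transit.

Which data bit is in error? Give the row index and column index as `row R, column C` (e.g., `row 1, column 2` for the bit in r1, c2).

Recompute each row's even parity and compare to rp:
  r0: data parity 0, sent rp 0 → ok
  r1: data parity 1, sent rp 0 → mismatch
  r2: data parity 1, sent rp 1 → ok
  r3: data parity 1, sent rp 1 → ok
Recompute each column's even parity and compare to cp:
  c0: data parity 0, sent cp 0 → ok
  c1: data parity 1, sent cp 1 → ok
  c2: data parity 0, sent cp 0 → ok
  c3: data parity 1, sent cp 1 → ok
  c4: data parity 1, sent cp 0 → mismatch
Exactly one row (r1) and one column (c4) fail → the flipped bit is at their intersection.

row 1, column 4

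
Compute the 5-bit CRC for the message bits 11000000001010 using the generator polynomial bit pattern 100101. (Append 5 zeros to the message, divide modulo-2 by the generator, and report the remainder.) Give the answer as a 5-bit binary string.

Append 5 zeros: 1100000000101000000. Divide by 100101 (XOR where the leading bit is 1):
  pos 0: 110000 XOR 100101 = 010101
  pos 1: 101010 XOR 100101 = 001111
  pos 3: 111100 XOR 100101 = 011001
  pos 4: 110010 XOR 100101 = 010111
  pos 5: 101111 XOR 100101 = 001010
  pos 7: 101001 XOR 100101 = 001100
  pos 9: 110000 XOR 100101 = 010101
  pos 10: 101010 XOR 100101 = 001111
  pos 12: 111100 XOR 100101 = 011001
  pos 13: 110010 XOR 100101 = 010111
Remainder (last 5 bits) = 10111. This is the CRC / FCS.

10111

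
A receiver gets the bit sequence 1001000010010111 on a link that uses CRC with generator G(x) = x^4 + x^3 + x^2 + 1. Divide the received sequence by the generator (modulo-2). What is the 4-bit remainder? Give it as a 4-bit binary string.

Modulo-2 division of 1001000010010111 by 11101:
  pos 0: 10010 XOR 11101 = 01111
  pos 1: 11110 XOR 11101 = 00011
  pos 4: 11001 XOR 11101 = 00100
  pos 6: 10000 XOR 11101 = 01101
  pos 7: 11011 XOR 11101 = 00110
  pos 9: 11001 XOR 11101 = 00100
  pos 11: 10011 XOR 11101 = 01110
Remainder = 1110 (nonzero — an error is detected).

1110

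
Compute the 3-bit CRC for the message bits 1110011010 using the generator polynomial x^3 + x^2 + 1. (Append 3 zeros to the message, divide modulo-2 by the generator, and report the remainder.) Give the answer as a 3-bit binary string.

001

Append 3 zeros: 1110011010000. Divide by 1101 (XOR where the leading bit is 1):
  pos 0: 1110 XOR 1101 = 0011
  pos 2: 1101 XOR 1101 = 0000
  pos 6: 1010 XOR 1101 = 0111
  pos 7: 1110 XOR 1101 = 0011
  pos 9: 1100 XOR 1101 = 0001
Remainder (last 3 bits) = 001. This is the CRC / FCS.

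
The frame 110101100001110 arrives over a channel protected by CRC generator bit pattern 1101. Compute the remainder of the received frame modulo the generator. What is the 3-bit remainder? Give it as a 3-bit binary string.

Modulo-2 division of 110101100001110 by 1101:
  pos 0: 1101 XOR 1101 = 0000
  pos 5: 1100 XOR 1101 = 0001
  pos 8: 1001 XOR 1101 = 0100
  pos 9: 1001 XOR 1101 = 0100
  pos 10: 1001 XOR 1101 = 0100
  pos 11: 1000 XOR 1101 = 0101
Remainder = 101 (nonzero — an error is detected).

101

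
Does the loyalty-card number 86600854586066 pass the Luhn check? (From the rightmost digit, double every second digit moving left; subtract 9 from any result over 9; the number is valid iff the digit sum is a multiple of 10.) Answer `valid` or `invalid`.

valid

From the right, keep odd positions and double even positions (subtract 9 from any doubled value over 9):
  doubled (positions 2,4,...): 3 3 1 1 0 3 7 → sum 18
  kept (positions 1,3,...): 6 0 8 4 8 0 6 → sum 32
Total = 50.
50 mod 10 = 0, so the number is valid.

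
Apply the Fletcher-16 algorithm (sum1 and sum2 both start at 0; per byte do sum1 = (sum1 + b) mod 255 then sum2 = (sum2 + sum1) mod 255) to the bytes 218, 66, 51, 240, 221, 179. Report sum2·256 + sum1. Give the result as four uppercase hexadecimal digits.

Running sums (mod 255):
  after byte 0 (218): sum1=218, sum2=218
  after byte 1 (66): sum1=29, sum2=247
  after byte 2 (51): sum1=80, sum2=72
  after byte 3 (240): sum1=65, sum2=137
  after byte 4 (221): sum1=31, sum2=168
  after byte 5 (179): sum1=210, sum2=123
Checksum = sum2·256 + sum1 = 123·256 + 210 = 31698 = 0x7BD2.

7BD2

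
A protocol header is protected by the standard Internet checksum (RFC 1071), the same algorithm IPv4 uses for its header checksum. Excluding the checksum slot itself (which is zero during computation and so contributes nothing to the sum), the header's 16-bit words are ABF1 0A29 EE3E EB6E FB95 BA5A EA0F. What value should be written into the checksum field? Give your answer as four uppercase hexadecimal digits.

D036

One's-complement addition (fold any carry out of bit 15 back into bit 0):
  0xABF1 + 0x0A29 = 0x0B61A
  0xB61A + 0xEE3E = 0x1A458 → wrap carry → 0xA459
  0xA459 + 0xEB6E = 0x18FC7 → wrap carry → 0x8FC8
  0x8FC8 + 0xFB95 = 0x18B5D → wrap carry → 0x8B5E
  0x8B5E + 0xBA5A = 0x145B8 → wrap carry → 0x45B9
  0x45B9 + 0xEA0F = 0x12FC8 → wrap carry → 0x2FC9
One's-complement sum = 0x2FC9.
Checksum = ~0x2FC9 & 0xFFFF = 0xD036.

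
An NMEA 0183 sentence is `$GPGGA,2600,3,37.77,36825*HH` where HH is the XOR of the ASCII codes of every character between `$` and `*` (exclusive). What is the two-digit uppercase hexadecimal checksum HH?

71

XOR the ASCII codes of the payload characters:
  'G' = 0x47 → acc = 0x47
  'P' = 0x50 → acc = 0x17
  'G' = 0x47 → acc = 0x50
  'G' = 0x47 → acc = 0x17
  'A' = 0x41 → acc = 0x56
  ',' = 0x2C → acc = 0x7A
  '2' = 0x32 → acc = 0x48
  '6' = 0x36 → acc = 0x7E
  '0' = 0x30 → acc = 0x4E
  '0' = 0x30 → acc = 0x7E
  ',' = 0x2C → acc = 0x52
  '3' = 0x33 → acc = 0x61
  ',' = 0x2C → acc = 0x4D
  '3' = 0x33 → acc = 0x7E
  '7' = 0x37 → acc = 0x49
  '.' = 0x2E → acc = 0x67
  '7' = 0x37 → acc = 0x50
  '7' = 0x37 → acc = 0x67
  ',' = 0x2C → acc = 0x4B
  '3' = 0x33 → acc = 0x78
  '6' = 0x36 → acc = 0x4E
  '8' = 0x38 → acc = 0x76
  '2' = 0x32 → acc = 0x44
  '5' = 0x35 → acc = 0x71
Checksum = 0x71.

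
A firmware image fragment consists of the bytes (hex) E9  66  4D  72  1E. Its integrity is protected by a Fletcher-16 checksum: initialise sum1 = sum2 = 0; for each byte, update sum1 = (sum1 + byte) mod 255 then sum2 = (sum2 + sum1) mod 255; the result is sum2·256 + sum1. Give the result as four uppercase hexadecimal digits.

162E

Running sums (mod 255):
  after byte 0 (E9): sum1=233, sum2=233
  after byte 1 (66): sum1=80, sum2=58
  after byte 2 (4D): sum1=157, sum2=215
  after byte 3 (72): sum1=16, sum2=231
  after byte 4 (1E): sum1=46, sum2=22
Checksum = sum2·256 + sum1 = 22·256 + 46 = 5678 = 0x162E.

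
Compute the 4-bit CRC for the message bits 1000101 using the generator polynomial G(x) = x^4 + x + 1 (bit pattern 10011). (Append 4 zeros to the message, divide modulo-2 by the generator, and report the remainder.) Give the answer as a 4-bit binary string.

1000

Append 4 zeros: 10001010000. Divide by 10011 (XOR where the leading bit is 1):
  pos 0: 10001 XOR 10011 = 00010
  pos 3: 10010 XOR 10011 = 00001
Remainder (last 4 bits) = 1000. This is the CRC / FCS.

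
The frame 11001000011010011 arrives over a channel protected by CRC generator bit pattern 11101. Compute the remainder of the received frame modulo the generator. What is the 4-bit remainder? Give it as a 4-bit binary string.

0000

Modulo-2 division of 11001000011010011 by 11101:
  pos 0: 11001 XOR 11101 = 00100
  pos 2: 10000 XOR 11101 = 01101
  pos 3: 11010 XOR 11101 = 00111
  pos 5: 11101 XOR 11101 = 00000
  pos 10: 10100 XOR 11101 = 01001
  pos 11: 10011 XOR 11101 = 01110
  pos 12: 11101 XOR 11101 = 00000
Remainder = 0000 (zero — the frame passes the CRC check).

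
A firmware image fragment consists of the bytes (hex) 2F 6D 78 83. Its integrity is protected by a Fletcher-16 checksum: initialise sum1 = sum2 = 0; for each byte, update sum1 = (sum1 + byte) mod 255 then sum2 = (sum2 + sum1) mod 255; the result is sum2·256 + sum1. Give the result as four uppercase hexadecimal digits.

Running sums (mod 255):
  after byte 0 (2F): sum1=47, sum2=47
  after byte 1 (6D): sum1=156, sum2=203
  after byte 2 (78): sum1=21, sum2=224
  after byte 3 (83): sum1=152, sum2=121
Checksum = sum2·256 + sum1 = 121·256 + 152 = 31128 = 0x7998.

7998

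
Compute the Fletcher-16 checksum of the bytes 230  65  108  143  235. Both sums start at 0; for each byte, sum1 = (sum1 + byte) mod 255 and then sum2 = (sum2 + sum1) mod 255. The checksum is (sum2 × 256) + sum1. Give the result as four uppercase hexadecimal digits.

D710

Running sums (mod 255):
  after byte 0 (230): sum1=230, sum2=230
  after byte 1 (65): sum1=40, sum2=15
  after byte 2 (108): sum1=148, sum2=163
  after byte 3 (143): sum1=36, sum2=199
  after byte 4 (235): sum1=16, sum2=215
Checksum = sum2·256 + sum1 = 215·256 + 16 = 55056 = 0xD710.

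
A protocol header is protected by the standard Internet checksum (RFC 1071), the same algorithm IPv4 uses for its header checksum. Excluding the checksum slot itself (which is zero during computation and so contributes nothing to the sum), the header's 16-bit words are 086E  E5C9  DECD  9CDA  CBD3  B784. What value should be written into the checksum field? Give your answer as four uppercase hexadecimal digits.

One's-complement addition (fold any carry out of bit 15 back into bit 0):
  0x086E + 0xE5C9 = 0x0EE37
  0xEE37 + 0xDECD = 0x1CD04 → wrap carry → 0xCD05
  0xCD05 + 0x9CDA = 0x169DF → wrap carry → 0x69E0
  0x69E0 + 0xCBD3 = 0x135B3 → wrap carry → 0x35B4
  0x35B4 + 0xB784 = 0x0ED38
One's-complement sum = 0xED38.
Checksum = ~0xED38 & 0xFFFF = 0x12C7.

12C7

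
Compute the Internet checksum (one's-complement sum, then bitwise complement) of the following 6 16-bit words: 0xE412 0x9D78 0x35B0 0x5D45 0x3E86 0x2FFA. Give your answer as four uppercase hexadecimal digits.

One's-complement addition (fold any carry out of bit 15 back into bit 0):
  0xE412 + 0x9D78 = 0x1818A → wrap carry → 0x818B
  0x818B + 0x35B0 = 0x0B73B
  0xB73B + 0x5D45 = 0x11480 → wrap carry → 0x1481
  0x1481 + 0x3E86 = 0x05307
  0x5307 + 0x2FFA = 0x08301
One's-complement sum = 0x8301.
Checksum = ~0x8301 & 0xFFFF = 0x7CFE.

7CFE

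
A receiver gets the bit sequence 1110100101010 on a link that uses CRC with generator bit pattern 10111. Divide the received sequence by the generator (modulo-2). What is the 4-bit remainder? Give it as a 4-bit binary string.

0111

Modulo-2 division of 1110100101010 by 10111:
  pos 0: 11101 XOR 10111 = 01010
  pos 1: 10100 XOR 10111 = 00011
  pos 4: 11010 XOR 10111 = 01101
  pos 5: 11011 XOR 10111 = 01100
  pos 6: 11000 XOR 10111 = 01111
  pos 7: 11111 XOR 10111 = 01000
  pos 8: 10000 XOR 10111 = 00111
Remainder = 0111 (nonzero — an error is detected).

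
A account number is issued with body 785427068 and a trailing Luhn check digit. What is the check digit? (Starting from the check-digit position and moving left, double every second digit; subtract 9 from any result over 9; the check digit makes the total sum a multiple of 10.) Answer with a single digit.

Partial digits right→left: 8 6 0 7 2 4 5 8 7
Double every second digit counting from the check-digit position (so the 1st, 3rd, 5th, ... of the partial from the right).
  doubled (with −9 where >9): 7 0 4 1 5 → sum 17
  kept as-is: 6 7 4 8 → sum 25
Total = 17 + 25 = 42.
Check digit = (10 − (42 mod 10)) mod 10 = 8.

8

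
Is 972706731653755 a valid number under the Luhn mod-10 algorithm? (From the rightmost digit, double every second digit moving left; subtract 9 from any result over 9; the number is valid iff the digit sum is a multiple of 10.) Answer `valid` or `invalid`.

invalid

From the right, keep odd positions and double even positions (subtract 9 from any doubled value over 9):
  doubled (positions 2,4,...): 1 6 3 6 3 5 5 → sum 29
  kept (positions 1,3,...): 5 7 5 1 7 0 2 9 → sum 36
Total = 65.
65 mod 10 = 5, so the number is invalid.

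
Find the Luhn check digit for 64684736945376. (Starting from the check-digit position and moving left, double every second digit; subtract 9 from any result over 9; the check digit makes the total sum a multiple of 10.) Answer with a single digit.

Partial digits right→left: 6 7 3 5 4 9 6 3 7 4 8 6 4 6
Double every second digit counting from the check-digit position (so the 1st, 3rd, 5th, ... of the partial from the right).
  doubled (with −9 where >9): 3 6 8 3 5 7 8 → sum 40
  kept as-is: 7 5 9 3 4 6 6 → sum 40
Total = 40 + 40 = 80.
Check digit = (10 − (80 mod 10)) mod 10 = 0.

0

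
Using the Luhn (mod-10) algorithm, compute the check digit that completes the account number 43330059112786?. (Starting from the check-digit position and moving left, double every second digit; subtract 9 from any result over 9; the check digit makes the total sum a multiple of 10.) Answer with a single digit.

Partial digits right→left: 6 8 7 2 1 1 9 5 0 0 3 3 3 4
Double every second digit counting from the check-digit position (so the 1st, 3rd, 5th, ... of the partial from the right).
  doubled (with −9 where >9): 3 5 2 9 0 6 6 → sum 31
  kept as-is: 8 2 1 5 0 3 4 → sum 23
Total = 31 + 23 = 54.
Check digit = (10 − (54 mod 10)) mod 10 = 6.

6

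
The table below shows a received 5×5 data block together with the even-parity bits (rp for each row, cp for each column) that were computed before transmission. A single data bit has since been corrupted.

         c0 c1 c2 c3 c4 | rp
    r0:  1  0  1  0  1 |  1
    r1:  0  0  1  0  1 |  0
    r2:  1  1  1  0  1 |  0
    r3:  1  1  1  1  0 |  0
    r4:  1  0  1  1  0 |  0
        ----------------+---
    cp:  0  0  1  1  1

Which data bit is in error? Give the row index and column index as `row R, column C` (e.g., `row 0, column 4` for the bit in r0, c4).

row 4, column 3

Recompute each row's even parity and compare to rp:
  r0: data parity 1, sent rp 1 → ok
  r1: data parity 0, sent rp 0 → ok
  r2: data parity 0, sent rp 0 → ok
  r3: data parity 0, sent rp 0 → ok
  r4: data parity 1, sent rp 0 → mismatch
Recompute each column's even parity and compare to cp:
  c0: data parity 0, sent cp 0 → ok
  c1: data parity 0, sent cp 0 → ok
  c2: data parity 1, sent cp 1 → ok
  c3: data parity 0, sent cp 1 → mismatch
  c4: data parity 1, sent cp 1 → ok
Exactly one row (r4) and one column (c3) fail → the flipped bit is at their intersection.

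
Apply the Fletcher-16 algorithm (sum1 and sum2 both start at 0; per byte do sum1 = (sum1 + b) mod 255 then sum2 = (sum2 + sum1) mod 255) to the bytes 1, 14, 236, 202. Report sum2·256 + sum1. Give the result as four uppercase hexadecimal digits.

Running sums (mod 255):
  after byte 0 (1): sum1=1, sum2=1
  after byte 1 (14): sum1=15, sum2=16
  after byte 2 (236): sum1=251, sum2=12
  after byte 3 (202): sum1=198, sum2=210
Checksum = sum2·256 + sum1 = 210·256 + 198 = 53958 = 0xD2C6.

D2C6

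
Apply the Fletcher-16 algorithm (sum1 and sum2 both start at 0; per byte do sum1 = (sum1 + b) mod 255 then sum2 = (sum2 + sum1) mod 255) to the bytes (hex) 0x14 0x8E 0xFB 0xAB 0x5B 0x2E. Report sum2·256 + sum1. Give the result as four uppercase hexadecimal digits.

Running sums (mod 255):
  after byte 0 (0x14): sum1=20, sum2=20
  after byte 1 (0x8E): sum1=162, sum2=182
  after byte 2 (0xFB): sum1=158, sum2=85
  after byte 3 (0xAB): sum1=74, sum2=159
  after byte 4 (0x5B): sum1=165, sum2=69
  after byte 5 (0x2E): sum1=211, sum2=25
Checksum = sum2·256 + sum1 = 25·256 + 211 = 6611 = 0x19D3.

19D3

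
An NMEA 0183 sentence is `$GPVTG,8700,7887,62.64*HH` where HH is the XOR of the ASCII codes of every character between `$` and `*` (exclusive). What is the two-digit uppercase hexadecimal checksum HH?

59

XOR the ASCII codes of the payload characters:
  'G' = 0x47 → acc = 0x47
  'P' = 0x50 → acc = 0x17
  'V' = 0x56 → acc = 0x41
  'T' = 0x54 → acc = 0x15
  'G' = 0x47 → acc = 0x52
  ',' = 0x2C → acc = 0x7E
  '8' = 0x38 → acc = 0x46
  '7' = 0x37 → acc = 0x71
  '0' = 0x30 → acc = 0x41
  '0' = 0x30 → acc = 0x71
  ',' = 0x2C → acc = 0x5D
  '7' = 0x37 → acc = 0x6A
  '8' = 0x38 → acc = 0x52
  '8' = 0x38 → acc = 0x6A
  '7' = 0x37 → acc = 0x5D
  ',' = 0x2C → acc = 0x71
  '6' = 0x36 → acc = 0x47
  '2' = 0x32 → acc = 0x75
  '.' = 0x2E → acc = 0x5B
  '6' = 0x36 → acc = 0x6D
  '4' = 0x34 → acc = 0x59
Checksum = 0x59.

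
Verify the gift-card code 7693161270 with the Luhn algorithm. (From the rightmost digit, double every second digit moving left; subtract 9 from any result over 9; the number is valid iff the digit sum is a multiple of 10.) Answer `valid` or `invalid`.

valid

From the right, keep odd positions and double even positions (subtract 9 from any doubled value over 9):
  doubled (positions 2,4,...): 5 2 2 9 5 → sum 23
  kept (positions 1,3,...): 0 2 6 3 6 → sum 17
Total = 40.
40 mod 10 = 0, so the number is valid.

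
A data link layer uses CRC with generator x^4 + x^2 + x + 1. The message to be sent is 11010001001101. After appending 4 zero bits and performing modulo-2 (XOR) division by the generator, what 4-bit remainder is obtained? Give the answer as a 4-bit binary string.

Append 4 zeros: 110100010011010000. Divide by 10111 (XOR where the leading bit is 1):
  pos 0: 11010 XOR 10111 = 01101
  pos 1: 11010 XOR 10111 = 01101
  pos 2: 11010 XOR 10111 = 01101
  pos 3: 11011 XOR 10111 = 01100
  pos 4: 11000 XOR 10111 = 01111
  pos 5: 11110 XOR 10111 = 01001
  pos 6: 10011 XOR 10111 = 00100
  pos 8: 10010 XOR 10111 = 00101
  pos 10: 10110 XOR 10111 = 00001
Remainder (last 4 bits) = 1000. This is the CRC / FCS.

1000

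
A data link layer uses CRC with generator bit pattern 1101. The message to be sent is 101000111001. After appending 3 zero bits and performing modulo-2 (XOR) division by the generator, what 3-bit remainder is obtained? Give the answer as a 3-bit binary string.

Append 3 zeros: 101000111001000. Divide by 1101 (XOR where the leading bit is 1):
  pos 0: 1010 XOR 1101 = 0111
  pos 1: 1110 XOR 1101 = 0011
  pos 3: 1101 XOR 1101 = 0000
  pos 7: 1100 XOR 1101 = 0001
  pos 10: 1100 XOR 1101 = 0001
Remainder (last 3 bits) = 010. This is the CRC / FCS.

010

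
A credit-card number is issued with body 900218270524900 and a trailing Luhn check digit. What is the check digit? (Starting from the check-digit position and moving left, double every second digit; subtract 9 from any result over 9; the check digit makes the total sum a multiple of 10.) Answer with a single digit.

6

Partial digits right→left: 0 0 9 4 2 5 0 7 2 8 1 2 0 0 9
Double every second digit counting from the check-digit position (so the 1st, 3rd, 5th, ... of the partial from the right).
  doubled (with −9 where >9): 0 9 4 0 4 2 0 9 → sum 28
  kept as-is: 0 4 5 7 8 2 0 → sum 26
Total = 28 + 26 = 54.
Check digit = (10 − (54 mod 10)) mod 10 = 6.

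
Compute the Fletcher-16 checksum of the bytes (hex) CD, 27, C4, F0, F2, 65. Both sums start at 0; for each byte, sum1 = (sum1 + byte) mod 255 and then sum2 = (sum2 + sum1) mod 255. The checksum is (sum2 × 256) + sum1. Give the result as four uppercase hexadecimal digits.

Running sums (mod 255):
  after byte 0 (CD): sum1=205, sum2=205
  after byte 1 (27): sum1=244, sum2=194
  after byte 2 (C4): sum1=185, sum2=124
  after byte 3 (F0): sum1=170, sum2=39
  after byte 4 (F2): sum1=157, sum2=196
  after byte 5 (65): sum1=3, sum2=199
Checksum = sum2·256 + sum1 = 199·256 + 3 = 50947 = 0xC703.

C703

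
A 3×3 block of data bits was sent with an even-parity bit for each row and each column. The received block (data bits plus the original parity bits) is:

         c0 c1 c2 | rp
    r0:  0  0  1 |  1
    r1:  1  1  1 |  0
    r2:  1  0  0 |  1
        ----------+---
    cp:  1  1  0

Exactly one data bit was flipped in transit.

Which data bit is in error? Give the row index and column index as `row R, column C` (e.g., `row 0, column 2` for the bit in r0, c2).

row 1, column 0

Recompute each row's even parity and compare to rp:
  r0: data parity 1, sent rp 1 → ok
  r1: data parity 1, sent rp 0 → mismatch
  r2: data parity 1, sent rp 1 → ok
Recompute each column's even parity and compare to cp:
  c0: data parity 0, sent cp 1 → mismatch
  c1: data parity 1, sent cp 1 → ok
  c2: data parity 0, sent cp 0 → ok
Exactly one row (r1) and one column (c0) fail → the flipped bit is at their intersection.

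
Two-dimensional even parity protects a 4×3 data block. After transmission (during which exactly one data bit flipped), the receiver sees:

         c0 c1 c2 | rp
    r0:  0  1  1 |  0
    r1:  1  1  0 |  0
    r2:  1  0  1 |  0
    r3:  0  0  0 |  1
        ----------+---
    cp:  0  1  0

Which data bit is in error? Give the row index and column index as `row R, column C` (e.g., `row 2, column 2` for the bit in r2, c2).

row 3, column 1

Recompute each row's even parity and compare to rp:
  r0: data parity 0, sent rp 0 → ok
  r1: data parity 0, sent rp 0 → ok
  r2: data parity 0, sent rp 0 → ok
  r3: data parity 0, sent rp 1 → mismatch
Recompute each column's even parity and compare to cp:
  c0: data parity 0, sent cp 0 → ok
  c1: data parity 0, sent cp 1 → mismatch
  c2: data parity 0, sent cp 0 → ok
Exactly one row (r3) and one column (c1) fail → the flipped bit is at their intersection.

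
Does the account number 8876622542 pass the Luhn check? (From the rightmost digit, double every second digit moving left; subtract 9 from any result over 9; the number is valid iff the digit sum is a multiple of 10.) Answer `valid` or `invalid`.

From the right, keep odd positions and double even positions (subtract 9 from any doubled value over 9):
  doubled (positions 2,4,...): 8 4 3 5 7 → sum 27
  kept (positions 1,3,...): 2 5 2 6 8 → sum 23
Total = 50.
50 mod 10 = 0, so the number is valid.

valid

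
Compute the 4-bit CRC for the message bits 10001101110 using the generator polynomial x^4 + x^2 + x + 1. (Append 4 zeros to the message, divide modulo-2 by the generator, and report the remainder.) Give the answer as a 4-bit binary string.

Append 4 zeros: 100011011100000. Divide by 10111 (XOR where the leading bit is 1):
  pos 0: 10001 XOR 10111 = 00110
  pos 2: 11010 XOR 10111 = 01101
  pos 3: 11011 XOR 10111 = 01100
  pos 4: 11001 XOR 10111 = 01110
  pos 5: 11101 XOR 10111 = 01010
  pos 6: 10100 XOR 10111 = 00011
  pos 9: 11000 XOR 10111 = 01111
  pos 10: 11110 XOR 10111 = 01001
Remainder (last 4 bits) = 1001. This is the CRC / FCS.

1001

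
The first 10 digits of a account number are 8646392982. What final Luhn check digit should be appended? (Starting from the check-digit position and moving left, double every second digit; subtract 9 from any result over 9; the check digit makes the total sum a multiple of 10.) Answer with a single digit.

7

Partial digits right→left: 2 8 9 2 9 3 6 4 6 8
Double every second digit counting from the check-digit position (so the 1st, 3rd, 5th, ... of the partial from the right).
  doubled (with −9 where >9): 4 9 9 3 3 → sum 28
  kept as-is: 8 2 3 4 8 → sum 25
Total = 28 + 25 = 53.
Check digit = (10 − (53 mod 10)) mod 10 = 7.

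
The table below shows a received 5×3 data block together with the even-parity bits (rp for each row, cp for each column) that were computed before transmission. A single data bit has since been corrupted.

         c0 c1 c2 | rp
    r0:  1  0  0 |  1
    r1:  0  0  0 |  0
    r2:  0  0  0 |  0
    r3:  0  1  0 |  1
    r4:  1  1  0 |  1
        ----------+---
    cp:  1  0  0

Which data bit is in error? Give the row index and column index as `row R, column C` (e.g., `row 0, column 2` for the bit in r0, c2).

row 4, column 0

Recompute each row's even parity and compare to rp:
  r0: data parity 1, sent rp 1 → ok
  r1: data parity 0, sent rp 0 → ok
  r2: data parity 0, sent rp 0 → ok
  r3: data parity 1, sent rp 1 → ok
  r4: data parity 0, sent rp 1 → mismatch
Recompute each column's even parity and compare to cp:
  c0: data parity 0, sent cp 1 → mismatch
  c1: data parity 0, sent cp 0 → ok
  c2: data parity 0, sent cp 0 → ok
Exactly one row (r4) and one column (c0) fail → the flipped bit is at their intersection.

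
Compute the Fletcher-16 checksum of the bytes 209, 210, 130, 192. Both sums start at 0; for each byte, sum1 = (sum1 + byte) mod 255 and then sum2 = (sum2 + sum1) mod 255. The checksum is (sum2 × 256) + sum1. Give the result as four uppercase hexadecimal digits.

Running sums (mod 255):
  after byte 0 (209): sum1=209, sum2=209
  after byte 1 (210): sum1=164, sum2=118
  after byte 2 (130): sum1=39, sum2=157
  after byte 3 (192): sum1=231, sum2=133
Checksum = sum2·256 + sum1 = 133·256 + 231 = 34279 = 0x85E7.

85E7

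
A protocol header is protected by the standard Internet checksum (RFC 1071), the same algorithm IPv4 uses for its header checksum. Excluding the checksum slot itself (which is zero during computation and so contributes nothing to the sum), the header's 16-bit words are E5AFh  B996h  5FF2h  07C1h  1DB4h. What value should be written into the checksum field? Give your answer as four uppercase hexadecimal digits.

DB51

One's-complement addition (fold any carry out of bit 15 back into bit 0):
  0xE5AF + 0xB996 = 0x19F45 → wrap carry → 0x9F46
  0x9F46 + 0x5FF2 = 0x0FF38
  0xFF38 + 0x07C1 = 0x106F9 → wrap carry → 0x06FA
  0x06FA + 0x1DB4 = 0x024AE
One's-complement sum = 0x24AE.
Checksum = ~0x24AE & 0xFFFF = 0xDB51.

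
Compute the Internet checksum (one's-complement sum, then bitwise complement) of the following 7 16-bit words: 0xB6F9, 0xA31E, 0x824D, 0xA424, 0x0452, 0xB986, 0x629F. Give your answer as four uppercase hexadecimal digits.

One's-complement addition (fold any carry out of bit 15 back into bit 0):
  0xB6F9 + 0xA31E = 0x15A17 → wrap carry → 0x5A18
  0x5A18 + 0x824D = 0x0DC65
  0xDC65 + 0xA424 = 0x18089 → wrap carry → 0x808A
  0x808A + 0x0452 = 0x084DC
  0x84DC + 0xB986 = 0x13E62 → wrap carry → 0x3E63
  0x3E63 + 0x629F = 0x0A102
One's-complement sum = 0xA102.
Checksum = ~0xA102 & 0xFFFF = 0x5EFD.

5EFD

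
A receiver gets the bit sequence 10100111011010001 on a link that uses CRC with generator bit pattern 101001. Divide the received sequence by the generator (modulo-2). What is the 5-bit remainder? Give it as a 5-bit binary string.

00000

Modulo-2 division of 10100111011010001 by 101001:
  pos 0: 101001 XOR 101001 = 000000
  pos 6: 110110 XOR 101001 = 011111
  pos 7: 111111 XOR 101001 = 010110
  pos 8: 101100 XOR 101001 = 000101
  pos 11: 101001 XOR 101001 = 000000
Remainder = 00000 (zero — the frame passes the CRC check).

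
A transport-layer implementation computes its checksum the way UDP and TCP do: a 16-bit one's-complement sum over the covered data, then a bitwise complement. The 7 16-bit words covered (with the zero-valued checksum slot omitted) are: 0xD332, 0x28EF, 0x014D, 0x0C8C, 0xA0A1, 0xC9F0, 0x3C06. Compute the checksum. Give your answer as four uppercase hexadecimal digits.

One's-complement addition (fold any carry out of bit 15 back into bit 0):
  0xD332 + 0x28EF = 0x0FC21
  0xFC21 + 0x014D = 0x0FD6E
  0xFD6E + 0x0C8C = 0x109FA → wrap carry → 0x09FB
  0x09FB + 0xA0A1 = 0x0AA9C
  0xAA9C + 0xC9F0 = 0x1748C → wrap carry → 0x748D
  0x748D + 0x3C06 = 0x0B093
One's-complement sum = 0xB093.
Checksum = ~0xB093 & 0xFFFF = 0x4F6C.

4F6C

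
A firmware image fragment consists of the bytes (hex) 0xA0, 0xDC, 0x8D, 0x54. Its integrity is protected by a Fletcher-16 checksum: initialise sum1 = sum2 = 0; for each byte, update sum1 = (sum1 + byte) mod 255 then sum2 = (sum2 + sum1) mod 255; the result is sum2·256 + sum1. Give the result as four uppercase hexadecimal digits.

Running sums (mod 255):
  after byte 0 (0xA0): sum1=160, sum2=160
  after byte 1 (0xDC): sum1=125, sum2=30
  after byte 2 (0x8D): sum1=11, sum2=41
  after byte 3 (0x54): sum1=95, sum2=136
Checksum = sum2·256 + sum1 = 136·256 + 95 = 34911 = 0x885F.

885F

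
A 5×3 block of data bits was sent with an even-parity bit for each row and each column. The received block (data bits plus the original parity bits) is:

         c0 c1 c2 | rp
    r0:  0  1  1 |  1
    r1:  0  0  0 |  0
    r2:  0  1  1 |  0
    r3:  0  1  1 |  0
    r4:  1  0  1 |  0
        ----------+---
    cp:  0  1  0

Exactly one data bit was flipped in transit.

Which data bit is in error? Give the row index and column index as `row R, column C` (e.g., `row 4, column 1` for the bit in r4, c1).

Recompute each row's even parity and compare to rp:
  r0: data parity 0, sent rp 1 → mismatch
  r1: data parity 0, sent rp 0 → ok
  r2: data parity 0, sent rp 0 → ok
  r3: data parity 0, sent rp 0 → ok
  r4: data parity 0, sent rp 0 → ok
Recompute each column's even parity and compare to cp:
  c0: data parity 1, sent cp 0 → mismatch
  c1: data parity 1, sent cp 1 → ok
  c2: data parity 0, sent cp 0 → ok
Exactly one row (r0) and one column (c0) fail → the flipped bit is at their intersection.

row 0, column 0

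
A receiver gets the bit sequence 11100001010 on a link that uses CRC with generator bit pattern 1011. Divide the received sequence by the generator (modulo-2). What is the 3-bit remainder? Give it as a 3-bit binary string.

100

Modulo-2 division of 11100001010 by 1011:
  pos 0: 1110 XOR 1011 = 0101
  pos 1: 1010 XOR 1011 = 0001
  pos 4: 1001 XOR 1011 = 0010
  pos 6: 1001 XOR 1011 = 0010
Remainder = 100 (nonzero — an error is detected).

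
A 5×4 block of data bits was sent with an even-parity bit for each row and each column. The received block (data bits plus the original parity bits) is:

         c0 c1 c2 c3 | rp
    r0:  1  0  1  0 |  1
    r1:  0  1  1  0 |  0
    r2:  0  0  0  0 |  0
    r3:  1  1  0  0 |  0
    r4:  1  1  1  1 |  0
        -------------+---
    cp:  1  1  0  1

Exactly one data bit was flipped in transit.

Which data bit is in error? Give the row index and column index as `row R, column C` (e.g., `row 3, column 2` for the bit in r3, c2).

Recompute each row's even parity and compare to rp:
  r0: data parity 0, sent rp 1 → mismatch
  r1: data parity 0, sent rp 0 → ok
  r2: data parity 0, sent rp 0 → ok
  r3: data parity 0, sent rp 0 → ok
  r4: data parity 0, sent rp 0 → ok
Recompute each column's even parity and compare to cp:
  c0: data parity 1, sent cp 1 → ok
  c1: data parity 1, sent cp 1 → ok
  c2: data parity 1, sent cp 0 → mismatch
  c3: data parity 1, sent cp 1 → ok
Exactly one row (r0) and one column (c2) fail → the flipped bit is at their intersection.

row 0, column 2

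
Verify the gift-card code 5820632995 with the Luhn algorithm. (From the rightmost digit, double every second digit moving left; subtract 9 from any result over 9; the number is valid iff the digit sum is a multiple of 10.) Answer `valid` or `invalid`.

invalid

From the right, keep odd positions and double even positions (subtract 9 from any doubled value over 9):
  doubled (positions 2,4,...): 9 4 3 4 1 → sum 21
  kept (positions 1,3,...): 5 9 3 0 8 → sum 25
Total = 46.
46 mod 10 = 6, so the number is invalid.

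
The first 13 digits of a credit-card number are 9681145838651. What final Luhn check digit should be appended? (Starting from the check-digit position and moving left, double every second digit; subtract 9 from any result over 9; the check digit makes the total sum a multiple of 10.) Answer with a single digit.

Partial digits right→left: 1 5 6 8 3 8 5 4 1 1 8 6 9
Double every second digit counting from the check-digit position (so the 1st, 3rd, 5th, ... of the partial from the right).
  doubled (with −9 where >9): 2 3 6 1 2 7 9 → sum 30
  kept as-is: 5 8 8 4 1 6 → sum 32
Total = 30 + 32 = 62.
Check digit = (10 − (62 mod 10)) mod 10 = 8.

8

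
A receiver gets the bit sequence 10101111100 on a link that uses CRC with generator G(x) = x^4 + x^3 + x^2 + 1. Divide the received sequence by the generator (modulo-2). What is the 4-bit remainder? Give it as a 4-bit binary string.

0010

Modulo-2 division of 10101111100 by 11101:
  pos 0: 10101 XOR 11101 = 01000
  pos 1: 10001 XOR 11101 = 01100
  pos 2: 11001 XOR 11101 = 00100
  pos 4: 10011 XOR 11101 = 01110
  pos 5: 11100 XOR 11101 = 00001
Remainder = 0010 (nonzero — an error is detected).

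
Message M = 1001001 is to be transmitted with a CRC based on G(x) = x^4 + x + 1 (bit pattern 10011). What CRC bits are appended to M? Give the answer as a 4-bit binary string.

Append 4 zeros: 10010010000. Divide by 10011 (XOR where the leading bit is 1):
  pos 0: 10010 XOR 10011 = 00001
  pos 4: 10100 XOR 10011 = 00111
  pos 6: 11100 XOR 10011 = 01111
Remainder (last 4 bits) = 1111. This is the CRC / FCS.

1111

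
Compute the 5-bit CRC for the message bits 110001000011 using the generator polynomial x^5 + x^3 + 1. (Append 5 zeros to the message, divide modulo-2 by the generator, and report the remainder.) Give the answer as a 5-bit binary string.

11110

Append 5 zeros: 11000100001100000. Divide by 101001 (XOR where the leading bit is 1):
  pos 0: 110001 XOR 101001 = 011000
  pos 1: 110000 XOR 101001 = 011001
  pos 2: 110010 XOR 101001 = 011011
  pos 3: 110110 XOR 101001 = 011111
  pos 4: 111110 XOR 101001 = 010111
  pos 5: 101111 XOR 101001 = 000110
  pos 8: 110100 XOR 101001 = 011101
  pos 9: 111010 XOR 101001 = 010011
  pos 10: 100110 XOR 101001 = 001111
Remainder (last 5 bits) = 11110. This is the CRC / FCS.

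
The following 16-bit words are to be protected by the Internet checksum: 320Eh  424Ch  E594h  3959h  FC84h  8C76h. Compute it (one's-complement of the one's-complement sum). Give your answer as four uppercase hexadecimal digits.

E3BB

One's-complement addition (fold any carry out of bit 15 back into bit 0):
  0x320E + 0x424C = 0x0745A
  0x745A + 0xE594 = 0x159EE → wrap carry → 0x59EF
  0x59EF + 0x3959 = 0x09348
  0x9348 + 0xFC84 = 0x18FCC → wrap carry → 0x8FCD
  0x8FCD + 0x8C76 = 0x11C43 → wrap carry → 0x1C44
One's-complement sum = 0x1C44.
Checksum = ~0x1C44 & 0xFFFF = 0xE3BB.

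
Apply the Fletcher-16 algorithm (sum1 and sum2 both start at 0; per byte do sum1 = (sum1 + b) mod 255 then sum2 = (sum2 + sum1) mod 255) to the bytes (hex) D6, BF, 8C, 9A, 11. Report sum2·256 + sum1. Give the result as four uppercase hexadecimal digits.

Running sums (mod 255):
  after byte 0 (D6): sum1=214, sum2=214
  after byte 1 (BF): sum1=150, sum2=109
  after byte 2 (8C): sum1=35, sum2=144
  after byte 3 (9A): sum1=189, sum2=78
  after byte 4 (11): sum1=206, sum2=29
Checksum = sum2·256 + sum1 = 29·256 + 206 = 7630 = 0x1DCE.

1DCE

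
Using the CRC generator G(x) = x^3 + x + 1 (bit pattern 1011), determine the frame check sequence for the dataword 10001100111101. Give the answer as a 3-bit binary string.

111

Append 3 zeros: 10001100111101000. Divide by 1011 (XOR where the leading bit is 1):
  pos 0: 1000 XOR 1011 = 0011
  pos 2: 1111 XOR 1011 = 0100
  pos 3: 1000 XOR 1011 = 0011
  pos 5: 1101 XOR 1011 = 0110
  pos 6: 1101 XOR 1011 = 0110
  pos 7: 1101 XOR 1011 = 0110
  pos 8: 1101 XOR 1011 = 0110
  pos 9: 1100 XOR 1011 = 0111
  pos 10: 1111 XOR 1011 = 0100
  pos 11: 1000 XOR 1011 = 0011
  pos 13: 1100 XOR 1011 = 0111
Remainder (last 3 bits) = 111. This is the CRC / FCS.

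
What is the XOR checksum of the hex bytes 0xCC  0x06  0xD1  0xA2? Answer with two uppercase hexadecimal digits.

B9

XOR the bytes together:
  start with 0xCC
  0xCC ⊕ 0x06 = 0xCA
  0xCA ⊕ 0xD1 = 0x1B
  0x1B ⊕ 0xA2 = 0xB9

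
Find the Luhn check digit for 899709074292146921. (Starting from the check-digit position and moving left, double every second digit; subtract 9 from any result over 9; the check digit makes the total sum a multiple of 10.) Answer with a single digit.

6

Partial digits right→left: 1 2 9 6 4 1 2 9 2 4 7 0 9 0 7 9 9 8
Double every second digit counting from the check-digit position (so the 1st, 3rd, 5th, ... of the partial from the right).
  doubled (with −9 where >9): 2 9 8 4 4 5 9 5 9 → sum 55
  kept as-is: 2 6 1 9 4 0 0 9 8 → sum 39
Total = 55 + 39 = 94.
Check digit = (10 − (94 mod 10)) mod 10 = 6.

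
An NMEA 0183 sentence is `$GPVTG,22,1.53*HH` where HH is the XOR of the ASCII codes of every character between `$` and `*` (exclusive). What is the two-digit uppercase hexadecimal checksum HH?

4B

XOR the ASCII codes of the payload characters:
  'G' = 0x47 → acc = 0x47
  'P' = 0x50 → acc = 0x17
  'V' = 0x56 → acc = 0x41
  'T' = 0x54 → acc = 0x15
  'G' = 0x47 → acc = 0x52
  ',' = 0x2C → acc = 0x7E
  '2' = 0x32 → acc = 0x4C
  '2' = 0x32 → acc = 0x7E
  ',' = 0x2C → acc = 0x52
  '1' = 0x31 → acc = 0x63
  '.' = 0x2E → acc = 0x4D
  '5' = 0x35 → acc = 0x78
  '3' = 0x33 → acc = 0x4B
Checksum = 0x4B.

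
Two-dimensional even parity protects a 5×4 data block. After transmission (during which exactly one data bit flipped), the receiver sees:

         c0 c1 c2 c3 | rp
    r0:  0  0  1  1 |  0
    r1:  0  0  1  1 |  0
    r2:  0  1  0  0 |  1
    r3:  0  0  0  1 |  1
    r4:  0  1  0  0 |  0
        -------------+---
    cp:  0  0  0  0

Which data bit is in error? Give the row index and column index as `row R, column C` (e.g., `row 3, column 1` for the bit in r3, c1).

row 4, column 3

Recompute each row's even parity and compare to rp:
  r0: data parity 0, sent rp 0 → ok
  r1: data parity 0, sent rp 0 → ok
  r2: data parity 1, sent rp 1 → ok
  r3: data parity 1, sent rp 1 → ok
  r4: data parity 1, sent rp 0 → mismatch
Recompute each column's even parity and compare to cp:
  c0: data parity 0, sent cp 0 → ok
  c1: data parity 0, sent cp 0 → ok
  c2: data parity 0, sent cp 0 → ok
  c3: data parity 1, sent cp 0 → mismatch
Exactly one row (r4) and one column (c3) fail → the flipped bit is at their intersection.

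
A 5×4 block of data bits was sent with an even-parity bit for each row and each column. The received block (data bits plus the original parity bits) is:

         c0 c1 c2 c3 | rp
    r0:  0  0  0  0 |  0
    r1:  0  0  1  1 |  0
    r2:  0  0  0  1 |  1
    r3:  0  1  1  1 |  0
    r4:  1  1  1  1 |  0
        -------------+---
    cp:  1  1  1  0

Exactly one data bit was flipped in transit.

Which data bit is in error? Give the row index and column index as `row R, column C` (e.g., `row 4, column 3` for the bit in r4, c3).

Recompute each row's even parity and compare to rp:
  r0: data parity 0, sent rp 0 → ok
  r1: data parity 0, sent rp 0 → ok
  r2: data parity 1, sent rp 1 → ok
  r3: data parity 1, sent rp 0 → mismatch
  r4: data parity 0, sent rp 0 → ok
Recompute each column's even parity and compare to cp:
  c0: data parity 1, sent cp 1 → ok
  c1: data parity 0, sent cp 1 → mismatch
  c2: data parity 1, sent cp 1 → ok
  c3: data parity 0, sent cp 0 → ok
Exactly one row (r3) and one column (c1) fail → the flipped bit is at their intersection.

row 3, column 1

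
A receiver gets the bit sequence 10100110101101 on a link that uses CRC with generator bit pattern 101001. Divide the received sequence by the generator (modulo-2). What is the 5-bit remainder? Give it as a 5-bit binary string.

Modulo-2 division of 10100110101101 by 101001:
  pos 0: 101001 XOR 101001 = 000000
  pos 6: 101011 XOR 101001 = 000010
Remainder = 01001 (nonzero — an error is detected).

01001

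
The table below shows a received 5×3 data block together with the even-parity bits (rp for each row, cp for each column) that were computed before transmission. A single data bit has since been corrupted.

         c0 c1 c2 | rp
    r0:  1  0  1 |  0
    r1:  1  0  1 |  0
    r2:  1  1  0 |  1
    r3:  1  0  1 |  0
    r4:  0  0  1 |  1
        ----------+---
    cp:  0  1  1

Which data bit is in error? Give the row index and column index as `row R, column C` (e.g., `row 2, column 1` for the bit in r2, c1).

Recompute each row's even parity and compare to rp:
  r0: data parity 0, sent rp 0 → ok
  r1: data parity 0, sent rp 0 → ok
  r2: data parity 0, sent rp 1 → mismatch
  r3: data parity 0, sent rp 0 → ok
  r4: data parity 1, sent rp 1 → ok
Recompute each column's even parity and compare to cp:
  c0: data parity 0, sent cp 0 → ok
  c1: data parity 1, sent cp 1 → ok
  c2: data parity 0, sent cp 1 → mismatch
Exactly one row (r2) and one column (c2) fail → the flipped bit is at their intersection.

row 2, column 2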